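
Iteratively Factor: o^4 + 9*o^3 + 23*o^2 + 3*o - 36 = (o + 3)*(o^3 + 6*o^2 + 5*o - 12) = (o + 3)^2*(o^2 + 3*o - 4) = (o - 1)*(o + 3)^2*(o + 4)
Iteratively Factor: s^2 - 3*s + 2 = (s - 1)*(s - 2)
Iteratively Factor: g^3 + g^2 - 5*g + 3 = (g - 1)*(g^2 + 2*g - 3) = (g - 1)*(g + 3)*(g - 1)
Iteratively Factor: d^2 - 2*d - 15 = (d - 5)*(d + 3)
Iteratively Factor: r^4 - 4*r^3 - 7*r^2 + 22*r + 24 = (r - 3)*(r^3 - r^2 - 10*r - 8) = (r - 3)*(r + 1)*(r^2 - 2*r - 8) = (r - 4)*(r - 3)*(r + 1)*(r + 2)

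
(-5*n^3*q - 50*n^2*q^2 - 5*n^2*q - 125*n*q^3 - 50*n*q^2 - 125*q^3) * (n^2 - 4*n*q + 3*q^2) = -5*n^5*q - 30*n^4*q^2 - 5*n^4*q + 60*n^3*q^3 - 30*n^3*q^2 + 350*n^2*q^4 + 60*n^2*q^3 - 375*n*q^5 + 350*n*q^4 - 375*q^5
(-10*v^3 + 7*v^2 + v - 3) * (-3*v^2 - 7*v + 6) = 30*v^5 + 49*v^4 - 112*v^3 + 44*v^2 + 27*v - 18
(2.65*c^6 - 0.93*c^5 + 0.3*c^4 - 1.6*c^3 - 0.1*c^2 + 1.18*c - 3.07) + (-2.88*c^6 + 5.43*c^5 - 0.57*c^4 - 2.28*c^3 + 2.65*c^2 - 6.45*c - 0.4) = -0.23*c^6 + 4.5*c^5 - 0.27*c^4 - 3.88*c^3 + 2.55*c^2 - 5.27*c - 3.47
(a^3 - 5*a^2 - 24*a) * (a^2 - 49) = a^5 - 5*a^4 - 73*a^3 + 245*a^2 + 1176*a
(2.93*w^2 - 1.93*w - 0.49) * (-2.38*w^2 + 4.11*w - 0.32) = -6.9734*w^4 + 16.6357*w^3 - 7.7037*w^2 - 1.3963*w + 0.1568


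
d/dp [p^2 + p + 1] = 2*p + 1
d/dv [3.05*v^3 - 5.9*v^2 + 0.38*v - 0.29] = 9.15*v^2 - 11.8*v + 0.38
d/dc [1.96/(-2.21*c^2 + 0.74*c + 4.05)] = (8.6632*c - 1.4504)/(-2.21*c^2 + 0.74*c + 4.05)^2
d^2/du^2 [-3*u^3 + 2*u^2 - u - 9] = 4 - 18*u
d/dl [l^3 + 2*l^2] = l*(3*l + 4)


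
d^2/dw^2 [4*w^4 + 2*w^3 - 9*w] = 12*w*(4*w + 1)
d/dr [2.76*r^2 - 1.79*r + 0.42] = 5.52*r - 1.79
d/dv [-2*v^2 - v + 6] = -4*v - 1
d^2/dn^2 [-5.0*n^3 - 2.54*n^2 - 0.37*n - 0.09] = -30.0*n - 5.08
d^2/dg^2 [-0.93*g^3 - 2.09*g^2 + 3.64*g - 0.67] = -5.58*g - 4.18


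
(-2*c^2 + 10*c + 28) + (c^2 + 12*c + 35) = -c^2 + 22*c + 63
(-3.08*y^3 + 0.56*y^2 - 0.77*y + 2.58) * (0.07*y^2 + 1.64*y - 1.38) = -0.2156*y^5 - 5.012*y^4 + 5.1149*y^3 - 1.855*y^2 + 5.2938*y - 3.5604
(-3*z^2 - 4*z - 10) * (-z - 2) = 3*z^3 + 10*z^2 + 18*z + 20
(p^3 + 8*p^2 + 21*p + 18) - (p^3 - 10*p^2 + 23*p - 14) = 18*p^2 - 2*p + 32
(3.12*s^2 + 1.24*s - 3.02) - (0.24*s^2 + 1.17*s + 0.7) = 2.88*s^2 + 0.0700000000000001*s - 3.72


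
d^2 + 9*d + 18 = (d + 3)*(d + 6)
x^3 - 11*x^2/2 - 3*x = x*(x - 6)*(x + 1/2)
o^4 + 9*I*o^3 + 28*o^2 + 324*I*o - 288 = (o - 6*I)*(o + I)*(o + 6*I)*(o + 8*I)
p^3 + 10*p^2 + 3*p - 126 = (p - 3)*(p + 6)*(p + 7)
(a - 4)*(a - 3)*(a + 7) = a^3 - 37*a + 84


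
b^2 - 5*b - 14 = (b - 7)*(b + 2)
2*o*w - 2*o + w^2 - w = (2*o + w)*(w - 1)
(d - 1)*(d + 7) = d^2 + 6*d - 7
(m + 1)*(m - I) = m^2 + m - I*m - I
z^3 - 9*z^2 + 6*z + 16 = (z - 8)*(z - 2)*(z + 1)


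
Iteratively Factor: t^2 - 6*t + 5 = (t - 1)*(t - 5)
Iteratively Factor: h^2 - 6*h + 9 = (h - 3)*(h - 3)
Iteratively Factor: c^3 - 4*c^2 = (c)*(c^2 - 4*c) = c*(c - 4)*(c)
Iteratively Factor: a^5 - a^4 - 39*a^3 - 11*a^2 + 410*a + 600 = (a - 5)*(a^4 + 4*a^3 - 19*a^2 - 106*a - 120) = (a - 5)*(a + 2)*(a^3 + 2*a^2 - 23*a - 60) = (a - 5)*(a + 2)*(a + 3)*(a^2 - a - 20) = (a - 5)*(a + 2)*(a + 3)*(a + 4)*(a - 5)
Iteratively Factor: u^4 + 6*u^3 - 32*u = (u)*(u^3 + 6*u^2 - 32) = u*(u - 2)*(u^2 + 8*u + 16) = u*(u - 2)*(u + 4)*(u + 4)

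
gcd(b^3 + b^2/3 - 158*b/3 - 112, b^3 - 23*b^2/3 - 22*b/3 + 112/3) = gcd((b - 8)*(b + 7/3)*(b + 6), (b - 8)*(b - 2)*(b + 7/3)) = b^2 - 17*b/3 - 56/3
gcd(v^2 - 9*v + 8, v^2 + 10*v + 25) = 1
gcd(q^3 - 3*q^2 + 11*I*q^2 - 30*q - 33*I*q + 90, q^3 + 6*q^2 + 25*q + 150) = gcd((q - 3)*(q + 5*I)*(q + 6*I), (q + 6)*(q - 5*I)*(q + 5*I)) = q + 5*I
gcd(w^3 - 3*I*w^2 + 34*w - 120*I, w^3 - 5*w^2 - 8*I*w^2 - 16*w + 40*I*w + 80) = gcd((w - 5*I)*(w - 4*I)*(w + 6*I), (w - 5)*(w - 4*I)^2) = w - 4*I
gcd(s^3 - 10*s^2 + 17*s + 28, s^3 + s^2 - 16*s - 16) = s^2 - 3*s - 4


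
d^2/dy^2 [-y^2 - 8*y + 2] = -2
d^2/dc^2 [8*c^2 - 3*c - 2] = 16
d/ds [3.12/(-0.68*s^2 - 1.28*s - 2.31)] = (4.2432*s + 3.9936)/(0.68*s^2 + 1.28*s + 2.31)^2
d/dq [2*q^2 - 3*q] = 4*q - 3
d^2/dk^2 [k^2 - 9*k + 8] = 2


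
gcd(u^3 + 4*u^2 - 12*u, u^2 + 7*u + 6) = u + 6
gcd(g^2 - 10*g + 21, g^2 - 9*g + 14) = g - 7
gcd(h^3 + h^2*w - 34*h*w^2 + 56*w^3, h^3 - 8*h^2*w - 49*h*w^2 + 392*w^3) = h + 7*w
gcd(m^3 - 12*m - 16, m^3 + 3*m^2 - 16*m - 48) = m - 4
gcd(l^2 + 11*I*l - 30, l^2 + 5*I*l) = l + 5*I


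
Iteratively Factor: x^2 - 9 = (x + 3)*(x - 3)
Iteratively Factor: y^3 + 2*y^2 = (y)*(y^2 + 2*y) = y^2*(y + 2)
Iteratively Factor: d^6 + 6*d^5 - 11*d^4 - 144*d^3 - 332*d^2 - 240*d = (d)*(d^5 + 6*d^4 - 11*d^3 - 144*d^2 - 332*d - 240) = d*(d + 2)*(d^4 + 4*d^3 - 19*d^2 - 106*d - 120) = d*(d + 2)*(d + 4)*(d^3 - 19*d - 30) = d*(d - 5)*(d + 2)*(d + 4)*(d^2 + 5*d + 6) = d*(d - 5)*(d + 2)^2*(d + 4)*(d + 3)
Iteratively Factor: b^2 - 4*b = (b - 4)*(b)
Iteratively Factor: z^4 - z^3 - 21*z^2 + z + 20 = (z - 1)*(z^3 - 21*z - 20) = (z - 5)*(z - 1)*(z^2 + 5*z + 4) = (z - 5)*(z - 1)*(z + 1)*(z + 4)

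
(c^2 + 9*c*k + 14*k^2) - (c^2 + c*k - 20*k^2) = 8*c*k + 34*k^2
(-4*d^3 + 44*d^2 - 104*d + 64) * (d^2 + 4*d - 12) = -4*d^5 + 28*d^4 + 120*d^3 - 880*d^2 + 1504*d - 768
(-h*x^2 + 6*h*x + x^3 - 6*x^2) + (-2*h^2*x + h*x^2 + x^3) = -2*h^2*x + 6*h*x + 2*x^3 - 6*x^2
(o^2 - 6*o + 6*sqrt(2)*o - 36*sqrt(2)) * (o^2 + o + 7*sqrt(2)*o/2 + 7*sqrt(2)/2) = o^4 - 5*o^3 + 19*sqrt(2)*o^3/2 - 95*sqrt(2)*o^2/2 + 36*o^2 - 210*o - 57*sqrt(2)*o - 252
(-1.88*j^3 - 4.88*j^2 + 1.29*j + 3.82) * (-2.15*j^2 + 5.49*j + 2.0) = 4.042*j^5 + 0.1708*j^4 - 33.3247*j^3 - 10.8909*j^2 + 23.5518*j + 7.64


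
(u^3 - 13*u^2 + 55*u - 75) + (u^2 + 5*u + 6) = u^3 - 12*u^2 + 60*u - 69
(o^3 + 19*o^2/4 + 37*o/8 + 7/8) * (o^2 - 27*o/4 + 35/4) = o^5 - 2*o^4 - 299*o^3/16 + 359*o^2/32 + 553*o/16 + 245/32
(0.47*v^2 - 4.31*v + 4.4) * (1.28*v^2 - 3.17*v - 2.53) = 0.6016*v^4 - 7.0067*v^3 + 18.1056*v^2 - 3.0437*v - 11.132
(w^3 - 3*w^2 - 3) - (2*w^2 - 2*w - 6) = w^3 - 5*w^2 + 2*w + 3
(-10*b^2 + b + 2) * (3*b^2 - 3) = -30*b^4 + 3*b^3 + 36*b^2 - 3*b - 6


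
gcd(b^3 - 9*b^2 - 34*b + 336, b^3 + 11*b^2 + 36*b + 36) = b + 6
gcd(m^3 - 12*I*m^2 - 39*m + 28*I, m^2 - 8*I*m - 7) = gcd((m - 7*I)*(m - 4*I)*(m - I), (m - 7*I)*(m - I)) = m^2 - 8*I*m - 7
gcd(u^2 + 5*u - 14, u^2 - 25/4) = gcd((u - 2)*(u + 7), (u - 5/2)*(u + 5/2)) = 1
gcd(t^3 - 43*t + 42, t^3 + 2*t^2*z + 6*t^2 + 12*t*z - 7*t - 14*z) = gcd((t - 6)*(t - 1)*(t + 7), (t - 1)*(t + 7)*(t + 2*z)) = t^2 + 6*t - 7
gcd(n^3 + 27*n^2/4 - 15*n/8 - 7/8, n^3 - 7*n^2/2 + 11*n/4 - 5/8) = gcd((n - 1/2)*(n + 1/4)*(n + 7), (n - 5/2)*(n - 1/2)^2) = n - 1/2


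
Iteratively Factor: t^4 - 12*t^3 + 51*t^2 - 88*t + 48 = (t - 4)*(t^3 - 8*t^2 + 19*t - 12) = (t - 4)^2*(t^2 - 4*t + 3) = (t - 4)^2*(t - 3)*(t - 1)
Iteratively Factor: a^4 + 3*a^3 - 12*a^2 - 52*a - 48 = (a + 2)*(a^3 + a^2 - 14*a - 24) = (a + 2)^2*(a^2 - a - 12) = (a + 2)^2*(a + 3)*(a - 4)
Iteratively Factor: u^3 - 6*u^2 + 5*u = (u - 1)*(u^2 - 5*u) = (u - 5)*(u - 1)*(u)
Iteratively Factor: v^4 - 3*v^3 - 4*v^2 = (v + 1)*(v^3 - 4*v^2) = (v - 4)*(v + 1)*(v^2) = v*(v - 4)*(v + 1)*(v)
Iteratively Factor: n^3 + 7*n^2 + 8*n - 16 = (n - 1)*(n^2 + 8*n + 16) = (n - 1)*(n + 4)*(n + 4)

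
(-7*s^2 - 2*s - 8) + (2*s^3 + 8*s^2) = 2*s^3 + s^2 - 2*s - 8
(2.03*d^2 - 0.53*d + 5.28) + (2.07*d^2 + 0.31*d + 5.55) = 4.1*d^2 - 0.22*d + 10.83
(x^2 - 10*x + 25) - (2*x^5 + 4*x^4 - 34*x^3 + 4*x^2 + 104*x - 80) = -2*x^5 - 4*x^4 + 34*x^3 - 3*x^2 - 114*x + 105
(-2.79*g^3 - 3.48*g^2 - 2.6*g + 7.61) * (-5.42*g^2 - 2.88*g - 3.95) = 15.1218*g^5 + 26.8968*g^4 + 35.1349*g^3 - 20.0122*g^2 - 11.6468*g - 30.0595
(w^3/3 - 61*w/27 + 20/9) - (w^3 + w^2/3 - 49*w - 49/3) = -2*w^3/3 - w^2/3 + 1262*w/27 + 167/9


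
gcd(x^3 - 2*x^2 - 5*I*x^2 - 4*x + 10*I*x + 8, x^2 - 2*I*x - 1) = x - I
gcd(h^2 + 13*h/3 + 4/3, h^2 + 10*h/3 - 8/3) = h + 4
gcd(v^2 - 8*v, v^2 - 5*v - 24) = v - 8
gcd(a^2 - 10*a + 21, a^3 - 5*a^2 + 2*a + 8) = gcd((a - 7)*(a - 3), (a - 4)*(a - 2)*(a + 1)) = 1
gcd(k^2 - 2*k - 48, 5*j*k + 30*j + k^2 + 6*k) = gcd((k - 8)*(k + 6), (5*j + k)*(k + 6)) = k + 6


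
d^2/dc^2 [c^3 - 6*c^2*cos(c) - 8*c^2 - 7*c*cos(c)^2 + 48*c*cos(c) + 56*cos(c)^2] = 6*c^2*cos(c) + 24*c*sin(c) - 48*c*cos(c) + 14*c*cos(2*c) + 6*c - 96*sin(c) + 14*sin(2*c) - 12*cos(c) - 112*cos(2*c) - 16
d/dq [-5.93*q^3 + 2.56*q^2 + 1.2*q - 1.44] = -17.79*q^2 + 5.12*q + 1.2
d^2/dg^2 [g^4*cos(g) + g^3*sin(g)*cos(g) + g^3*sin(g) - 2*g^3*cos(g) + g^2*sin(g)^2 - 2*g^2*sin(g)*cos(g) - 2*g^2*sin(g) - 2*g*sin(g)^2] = -g^4*cos(g) - 9*g^3*sin(g) - 2*g^3*sin(2*g) + 2*g^3*cos(g) + 14*g^2*sin(g) + 4*g^2*sin(2*g) + 18*g^2*cos(g) + 8*g^2*cos(2*g) + 6*g*sin(g) + 7*g*sin(2*g) - 20*g*cos(g) - 12*g*cos(2*g) - 4*sin(g) - 6*sin(2*g) - cos(2*g) + 1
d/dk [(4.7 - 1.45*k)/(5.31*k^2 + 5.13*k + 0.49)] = (7.6995*k^2 - 49.914*k - 24.8215)/(28.1961*k^4 + 54.4806*k^3 + 31.5207*k^2 + 5.0274*k + 0.2401)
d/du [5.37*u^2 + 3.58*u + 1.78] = 10.74*u + 3.58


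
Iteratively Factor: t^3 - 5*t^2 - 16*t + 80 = (t - 5)*(t^2 - 16) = (t - 5)*(t - 4)*(t + 4)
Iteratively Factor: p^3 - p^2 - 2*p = (p)*(p^2 - p - 2) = p*(p - 2)*(p + 1)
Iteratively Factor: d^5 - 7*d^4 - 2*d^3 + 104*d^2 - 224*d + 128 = (d + 4)*(d^4 - 11*d^3 + 42*d^2 - 64*d + 32) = (d - 4)*(d + 4)*(d^3 - 7*d^2 + 14*d - 8) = (d - 4)*(d - 1)*(d + 4)*(d^2 - 6*d + 8) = (d - 4)*(d - 2)*(d - 1)*(d + 4)*(d - 4)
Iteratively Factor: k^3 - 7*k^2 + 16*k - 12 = (k - 3)*(k^2 - 4*k + 4) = (k - 3)*(k - 2)*(k - 2)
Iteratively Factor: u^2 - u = (u)*(u - 1)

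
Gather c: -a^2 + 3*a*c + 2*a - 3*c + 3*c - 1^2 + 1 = -a^2 + 3*a*c + 2*a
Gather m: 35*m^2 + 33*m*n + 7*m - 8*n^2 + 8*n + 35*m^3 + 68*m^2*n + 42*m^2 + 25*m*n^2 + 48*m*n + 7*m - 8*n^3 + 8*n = 35*m^3 + m^2*(68*n + 77) + m*(25*n^2 + 81*n + 14) - 8*n^3 - 8*n^2 + 16*n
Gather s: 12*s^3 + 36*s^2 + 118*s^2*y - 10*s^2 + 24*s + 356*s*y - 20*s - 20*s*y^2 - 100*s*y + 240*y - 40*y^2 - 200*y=12*s^3 + s^2*(118*y + 26) + s*(-20*y^2 + 256*y + 4) - 40*y^2 + 40*y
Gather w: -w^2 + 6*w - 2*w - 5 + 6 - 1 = -w^2 + 4*w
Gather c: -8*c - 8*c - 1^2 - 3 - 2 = -16*c - 6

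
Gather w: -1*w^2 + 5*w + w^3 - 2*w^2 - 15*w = w^3 - 3*w^2 - 10*w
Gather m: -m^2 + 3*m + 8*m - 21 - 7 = -m^2 + 11*m - 28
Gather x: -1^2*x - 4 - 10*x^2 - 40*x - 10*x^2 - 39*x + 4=-20*x^2 - 80*x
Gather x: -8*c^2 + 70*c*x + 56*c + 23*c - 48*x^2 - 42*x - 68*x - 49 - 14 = -8*c^2 + 79*c - 48*x^2 + x*(70*c - 110) - 63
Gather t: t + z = t + z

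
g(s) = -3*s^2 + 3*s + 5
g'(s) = 3 - 6*s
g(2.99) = -12.85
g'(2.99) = -14.94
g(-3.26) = -36.66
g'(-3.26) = 22.56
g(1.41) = 3.27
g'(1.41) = -5.46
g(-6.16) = -127.32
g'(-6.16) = 39.96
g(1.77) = 0.91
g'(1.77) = -7.62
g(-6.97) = -161.65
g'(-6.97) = 44.82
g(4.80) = -49.72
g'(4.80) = -25.80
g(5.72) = -76.00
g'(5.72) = -31.32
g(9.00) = -211.00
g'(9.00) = -51.00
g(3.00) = -13.00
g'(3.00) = -15.00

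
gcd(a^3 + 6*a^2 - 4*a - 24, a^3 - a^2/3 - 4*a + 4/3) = a^2 - 4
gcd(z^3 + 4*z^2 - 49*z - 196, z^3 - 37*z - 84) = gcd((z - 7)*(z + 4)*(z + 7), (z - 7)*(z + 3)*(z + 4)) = z^2 - 3*z - 28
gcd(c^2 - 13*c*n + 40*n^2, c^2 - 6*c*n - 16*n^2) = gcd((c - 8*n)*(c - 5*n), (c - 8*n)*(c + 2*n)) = c - 8*n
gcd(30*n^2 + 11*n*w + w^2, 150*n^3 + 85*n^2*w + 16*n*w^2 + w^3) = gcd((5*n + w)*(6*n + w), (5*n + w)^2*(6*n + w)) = 30*n^2 + 11*n*w + w^2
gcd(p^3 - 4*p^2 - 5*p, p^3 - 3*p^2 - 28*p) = p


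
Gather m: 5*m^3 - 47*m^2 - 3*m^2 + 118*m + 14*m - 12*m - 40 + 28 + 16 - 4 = 5*m^3 - 50*m^2 + 120*m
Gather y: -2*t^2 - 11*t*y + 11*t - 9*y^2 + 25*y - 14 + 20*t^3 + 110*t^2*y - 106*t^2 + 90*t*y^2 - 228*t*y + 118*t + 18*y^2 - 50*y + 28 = 20*t^3 - 108*t^2 + 129*t + y^2*(90*t + 9) + y*(110*t^2 - 239*t - 25) + 14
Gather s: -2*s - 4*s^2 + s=-4*s^2 - s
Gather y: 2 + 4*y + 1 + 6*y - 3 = 10*y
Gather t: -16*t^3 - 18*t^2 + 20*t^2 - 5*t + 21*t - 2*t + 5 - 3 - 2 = -16*t^3 + 2*t^2 + 14*t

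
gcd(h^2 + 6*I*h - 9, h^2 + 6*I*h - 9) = h^2 + 6*I*h - 9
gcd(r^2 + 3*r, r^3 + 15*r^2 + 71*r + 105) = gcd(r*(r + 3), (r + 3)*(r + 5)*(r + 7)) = r + 3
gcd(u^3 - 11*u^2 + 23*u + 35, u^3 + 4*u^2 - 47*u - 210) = u - 7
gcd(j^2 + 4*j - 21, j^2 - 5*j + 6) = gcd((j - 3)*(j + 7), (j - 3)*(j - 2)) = j - 3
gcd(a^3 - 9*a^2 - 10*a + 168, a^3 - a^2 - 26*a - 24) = a^2 - 2*a - 24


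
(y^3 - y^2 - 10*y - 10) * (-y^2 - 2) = -y^5 + y^4 + 8*y^3 + 12*y^2 + 20*y + 20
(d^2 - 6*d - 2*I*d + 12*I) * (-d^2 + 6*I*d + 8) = -d^4 + 6*d^3 + 8*I*d^3 + 20*d^2 - 48*I*d^2 - 120*d - 16*I*d + 96*I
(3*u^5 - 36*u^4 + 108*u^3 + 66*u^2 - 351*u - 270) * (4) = 12*u^5 - 144*u^4 + 432*u^3 + 264*u^2 - 1404*u - 1080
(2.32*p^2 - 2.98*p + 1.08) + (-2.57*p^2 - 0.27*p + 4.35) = -0.25*p^2 - 3.25*p + 5.43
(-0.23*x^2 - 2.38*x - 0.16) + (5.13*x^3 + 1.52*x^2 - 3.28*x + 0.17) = 5.13*x^3 + 1.29*x^2 - 5.66*x + 0.01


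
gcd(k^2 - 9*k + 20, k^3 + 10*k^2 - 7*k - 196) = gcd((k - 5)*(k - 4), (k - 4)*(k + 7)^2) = k - 4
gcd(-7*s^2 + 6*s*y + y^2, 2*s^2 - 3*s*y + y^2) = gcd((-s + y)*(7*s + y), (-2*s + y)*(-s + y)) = -s + y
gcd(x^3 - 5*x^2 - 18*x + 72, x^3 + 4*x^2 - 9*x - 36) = x^2 + x - 12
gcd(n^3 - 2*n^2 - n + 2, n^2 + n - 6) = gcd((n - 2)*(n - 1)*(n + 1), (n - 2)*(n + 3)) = n - 2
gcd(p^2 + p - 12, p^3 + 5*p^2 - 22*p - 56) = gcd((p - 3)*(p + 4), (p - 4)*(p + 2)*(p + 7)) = 1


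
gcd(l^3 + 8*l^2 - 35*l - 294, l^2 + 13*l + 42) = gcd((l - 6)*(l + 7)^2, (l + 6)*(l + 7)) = l + 7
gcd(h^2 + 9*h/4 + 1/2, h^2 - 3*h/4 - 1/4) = h + 1/4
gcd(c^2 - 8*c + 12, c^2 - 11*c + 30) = c - 6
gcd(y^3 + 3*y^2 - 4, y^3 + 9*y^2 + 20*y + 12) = y + 2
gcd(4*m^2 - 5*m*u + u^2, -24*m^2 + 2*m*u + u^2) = -4*m + u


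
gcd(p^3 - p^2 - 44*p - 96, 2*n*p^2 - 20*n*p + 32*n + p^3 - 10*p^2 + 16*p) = p - 8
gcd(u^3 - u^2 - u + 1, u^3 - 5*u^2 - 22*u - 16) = u + 1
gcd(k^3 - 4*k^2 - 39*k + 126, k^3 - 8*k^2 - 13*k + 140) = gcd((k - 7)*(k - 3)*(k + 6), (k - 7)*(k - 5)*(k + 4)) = k - 7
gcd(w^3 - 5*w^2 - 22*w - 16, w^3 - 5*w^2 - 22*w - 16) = w^3 - 5*w^2 - 22*w - 16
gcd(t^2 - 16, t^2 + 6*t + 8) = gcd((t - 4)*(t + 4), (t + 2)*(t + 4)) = t + 4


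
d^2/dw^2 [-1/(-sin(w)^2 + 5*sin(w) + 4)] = (4*sin(w)^4 - 15*sin(w)^3 + 35*sin(w)^2 + 10*sin(w) - 58)/(5*sin(w) + cos(w)^2 + 3)^3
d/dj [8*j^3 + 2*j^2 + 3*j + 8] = 24*j^2 + 4*j + 3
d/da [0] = 0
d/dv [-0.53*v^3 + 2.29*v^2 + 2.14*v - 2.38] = -1.59*v^2 + 4.58*v + 2.14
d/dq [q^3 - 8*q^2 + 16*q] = 3*q^2 - 16*q + 16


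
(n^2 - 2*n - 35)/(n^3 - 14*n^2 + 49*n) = (n + 5)/(n*(n - 7))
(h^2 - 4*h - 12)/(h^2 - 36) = (h + 2)/(h + 6)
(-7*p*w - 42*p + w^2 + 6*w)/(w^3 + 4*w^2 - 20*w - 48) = (-7*p + w)/(w^2 - 2*w - 8)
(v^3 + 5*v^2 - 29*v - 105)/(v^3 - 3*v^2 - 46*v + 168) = (v^2 - 2*v - 15)/(v^2 - 10*v + 24)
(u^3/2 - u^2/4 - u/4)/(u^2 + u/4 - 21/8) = 2*u*(2*u^2 - u - 1)/(8*u^2 + 2*u - 21)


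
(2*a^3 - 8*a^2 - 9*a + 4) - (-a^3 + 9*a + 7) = 3*a^3 - 8*a^2 - 18*a - 3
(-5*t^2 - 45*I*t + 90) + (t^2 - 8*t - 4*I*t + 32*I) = -4*t^2 - 8*t - 49*I*t + 90 + 32*I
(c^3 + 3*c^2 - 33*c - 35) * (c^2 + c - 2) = c^5 + 4*c^4 - 32*c^3 - 74*c^2 + 31*c + 70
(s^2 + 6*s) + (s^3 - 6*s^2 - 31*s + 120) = s^3 - 5*s^2 - 25*s + 120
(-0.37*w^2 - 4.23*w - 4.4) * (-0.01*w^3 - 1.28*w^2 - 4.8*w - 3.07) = 0.0037*w^5 + 0.5159*w^4 + 7.2344*w^3 + 27.0719*w^2 + 34.1061*w + 13.508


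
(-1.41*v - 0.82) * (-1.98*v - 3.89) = 2.7918*v^2 + 7.1085*v + 3.1898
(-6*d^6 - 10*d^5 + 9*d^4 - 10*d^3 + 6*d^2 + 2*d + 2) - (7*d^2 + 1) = -6*d^6 - 10*d^5 + 9*d^4 - 10*d^3 - d^2 + 2*d + 1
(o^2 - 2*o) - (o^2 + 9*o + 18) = -11*o - 18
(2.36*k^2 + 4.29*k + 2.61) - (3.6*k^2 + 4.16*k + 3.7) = -1.24*k^2 + 0.13*k - 1.09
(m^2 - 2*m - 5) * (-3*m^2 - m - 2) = -3*m^4 + 5*m^3 + 15*m^2 + 9*m + 10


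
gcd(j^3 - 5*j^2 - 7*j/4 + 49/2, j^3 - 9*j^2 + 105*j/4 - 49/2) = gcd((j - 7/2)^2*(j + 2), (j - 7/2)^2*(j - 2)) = j^2 - 7*j + 49/4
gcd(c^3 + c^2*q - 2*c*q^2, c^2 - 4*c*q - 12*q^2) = c + 2*q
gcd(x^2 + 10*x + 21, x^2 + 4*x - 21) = x + 7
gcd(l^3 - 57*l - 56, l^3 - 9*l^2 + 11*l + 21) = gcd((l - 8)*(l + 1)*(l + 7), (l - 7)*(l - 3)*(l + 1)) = l + 1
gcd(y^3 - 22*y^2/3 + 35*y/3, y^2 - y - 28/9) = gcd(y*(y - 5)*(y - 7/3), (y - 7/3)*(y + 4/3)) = y - 7/3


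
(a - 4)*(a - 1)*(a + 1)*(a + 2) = a^4 - 2*a^3 - 9*a^2 + 2*a + 8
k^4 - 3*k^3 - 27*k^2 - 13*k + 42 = (k - 7)*(k - 1)*(k + 2)*(k + 3)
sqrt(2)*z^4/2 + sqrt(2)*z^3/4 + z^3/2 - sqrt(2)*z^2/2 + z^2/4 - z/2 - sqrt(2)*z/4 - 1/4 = (z - 1)*(z + 1/2)*(z + 1)*(sqrt(2)*z/2 + 1/2)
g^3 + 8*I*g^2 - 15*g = g*(g + 3*I)*(g + 5*I)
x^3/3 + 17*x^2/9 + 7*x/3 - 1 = (x/3 + 1)*(x - 1/3)*(x + 3)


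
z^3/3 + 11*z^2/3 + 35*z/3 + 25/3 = (z/3 + 1/3)*(z + 5)^2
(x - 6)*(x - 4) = x^2 - 10*x + 24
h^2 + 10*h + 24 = (h + 4)*(h + 6)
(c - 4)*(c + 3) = c^2 - c - 12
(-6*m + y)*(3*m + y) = -18*m^2 - 3*m*y + y^2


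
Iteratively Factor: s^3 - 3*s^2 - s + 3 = (s - 3)*(s^2 - 1) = (s - 3)*(s - 1)*(s + 1)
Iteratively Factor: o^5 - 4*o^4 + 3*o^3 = (o - 3)*(o^4 - o^3) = o*(o - 3)*(o^3 - o^2) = o^2*(o - 3)*(o^2 - o) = o^3*(o - 3)*(o - 1)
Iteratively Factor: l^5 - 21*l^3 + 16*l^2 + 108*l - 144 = (l + 3)*(l^4 - 3*l^3 - 12*l^2 + 52*l - 48) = (l - 2)*(l + 3)*(l^3 - l^2 - 14*l + 24) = (l - 2)*(l + 3)*(l + 4)*(l^2 - 5*l + 6) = (l - 2)^2*(l + 3)*(l + 4)*(l - 3)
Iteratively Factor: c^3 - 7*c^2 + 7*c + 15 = (c - 5)*(c^2 - 2*c - 3) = (c - 5)*(c - 3)*(c + 1)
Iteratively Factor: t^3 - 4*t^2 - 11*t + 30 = (t - 5)*(t^2 + t - 6) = (t - 5)*(t + 3)*(t - 2)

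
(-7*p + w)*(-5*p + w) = 35*p^2 - 12*p*w + w^2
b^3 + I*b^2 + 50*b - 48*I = (b - 6*I)*(b - I)*(b + 8*I)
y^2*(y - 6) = y^3 - 6*y^2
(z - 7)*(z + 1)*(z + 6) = z^3 - 43*z - 42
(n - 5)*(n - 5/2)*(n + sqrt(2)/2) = n^3 - 15*n^2/2 + sqrt(2)*n^2/2 - 15*sqrt(2)*n/4 + 25*n/2 + 25*sqrt(2)/4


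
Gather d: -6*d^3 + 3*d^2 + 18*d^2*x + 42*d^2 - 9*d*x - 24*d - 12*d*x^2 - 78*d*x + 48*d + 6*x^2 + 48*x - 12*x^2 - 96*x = -6*d^3 + d^2*(18*x + 45) + d*(-12*x^2 - 87*x + 24) - 6*x^2 - 48*x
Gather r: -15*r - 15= -15*r - 15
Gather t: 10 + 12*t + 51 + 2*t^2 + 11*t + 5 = 2*t^2 + 23*t + 66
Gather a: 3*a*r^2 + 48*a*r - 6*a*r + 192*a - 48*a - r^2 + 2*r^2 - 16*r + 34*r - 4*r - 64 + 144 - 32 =a*(3*r^2 + 42*r + 144) + r^2 + 14*r + 48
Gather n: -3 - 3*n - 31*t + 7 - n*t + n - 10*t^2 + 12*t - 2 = n*(-t - 2) - 10*t^2 - 19*t + 2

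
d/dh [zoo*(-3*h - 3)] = zoo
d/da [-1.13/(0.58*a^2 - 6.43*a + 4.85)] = (1.3108*a - 7.2659)/(0.58*a^2 - 6.43*a + 4.85)^2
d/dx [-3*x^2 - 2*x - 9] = -6*x - 2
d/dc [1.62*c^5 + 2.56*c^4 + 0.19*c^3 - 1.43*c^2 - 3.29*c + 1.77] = 8.1*c^4 + 10.24*c^3 + 0.57*c^2 - 2.86*c - 3.29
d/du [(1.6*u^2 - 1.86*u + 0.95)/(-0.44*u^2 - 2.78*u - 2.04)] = (-5.2664*u^2 - 5.692*u + 6.4354)/(0.1936*u^4 + 2.4464*u^3 + 9.5236*u^2 + 11.3424*u + 4.1616)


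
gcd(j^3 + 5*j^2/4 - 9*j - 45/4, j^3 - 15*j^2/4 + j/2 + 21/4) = j - 3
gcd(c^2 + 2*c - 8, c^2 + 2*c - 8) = c^2 + 2*c - 8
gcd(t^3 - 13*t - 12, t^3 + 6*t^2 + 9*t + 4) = t + 1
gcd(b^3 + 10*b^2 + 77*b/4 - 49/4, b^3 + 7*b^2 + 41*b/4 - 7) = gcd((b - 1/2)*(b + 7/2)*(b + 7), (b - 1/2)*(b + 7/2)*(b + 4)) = b^2 + 3*b - 7/4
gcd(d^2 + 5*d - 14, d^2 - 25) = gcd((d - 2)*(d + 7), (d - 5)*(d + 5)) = 1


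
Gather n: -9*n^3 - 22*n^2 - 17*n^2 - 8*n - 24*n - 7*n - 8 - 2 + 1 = -9*n^3 - 39*n^2 - 39*n - 9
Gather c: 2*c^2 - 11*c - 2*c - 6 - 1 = 2*c^2 - 13*c - 7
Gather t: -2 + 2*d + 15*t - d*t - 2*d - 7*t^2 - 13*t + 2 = -7*t^2 + t*(2 - d)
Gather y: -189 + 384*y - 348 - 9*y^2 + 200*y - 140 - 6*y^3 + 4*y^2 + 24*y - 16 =-6*y^3 - 5*y^2 + 608*y - 693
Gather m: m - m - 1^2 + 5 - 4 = 0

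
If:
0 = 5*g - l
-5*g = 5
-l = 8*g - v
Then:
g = -1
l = -5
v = -13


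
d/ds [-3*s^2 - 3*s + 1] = -6*s - 3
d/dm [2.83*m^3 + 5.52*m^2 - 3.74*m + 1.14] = 8.49*m^2 + 11.04*m - 3.74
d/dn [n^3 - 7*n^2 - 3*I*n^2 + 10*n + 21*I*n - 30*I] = 3*n^2 - 14*n - 6*I*n + 10 + 21*I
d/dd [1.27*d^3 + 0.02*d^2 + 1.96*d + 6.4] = 3.81*d^2 + 0.04*d + 1.96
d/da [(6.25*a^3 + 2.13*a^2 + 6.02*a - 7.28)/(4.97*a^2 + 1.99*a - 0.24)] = (31.0625*a^4 + 24.875*a^3 - 30.1807*a^2 + 71.3408*a + 13.0424)/(24.7009*a^4 + 19.7806*a^3 + 1.5745*a^2 - 0.9552*a + 0.0576)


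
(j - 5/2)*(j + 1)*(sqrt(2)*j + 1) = sqrt(2)*j^3 - 3*sqrt(2)*j^2/2 + j^2 - 5*sqrt(2)*j/2 - 3*j/2 - 5/2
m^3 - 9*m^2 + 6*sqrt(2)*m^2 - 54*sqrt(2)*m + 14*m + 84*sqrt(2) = (m - 7)*(m - 2)*(m + 6*sqrt(2))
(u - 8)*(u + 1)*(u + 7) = u^3 - 57*u - 56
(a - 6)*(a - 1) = a^2 - 7*a + 6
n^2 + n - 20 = (n - 4)*(n + 5)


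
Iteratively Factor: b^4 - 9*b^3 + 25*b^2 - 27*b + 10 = (b - 5)*(b^3 - 4*b^2 + 5*b - 2) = (b - 5)*(b - 1)*(b^2 - 3*b + 2) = (b - 5)*(b - 1)^2*(b - 2)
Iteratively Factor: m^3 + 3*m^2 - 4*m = (m)*(m^2 + 3*m - 4) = m*(m + 4)*(m - 1)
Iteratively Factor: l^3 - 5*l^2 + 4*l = (l)*(l^2 - 5*l + 4) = l*(l - 4)*(l - 1)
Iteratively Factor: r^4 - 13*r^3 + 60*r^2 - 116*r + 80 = (r - 2)*(r^3 - 11*r^2 + 38*r - 40) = (r - 2)^2*(r^2 - 9*r + 20) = (r - 5)*(r - 2)^2*(r - 4)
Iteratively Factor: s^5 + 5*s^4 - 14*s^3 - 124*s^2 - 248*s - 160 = (s + 2)*(s^4 + 3*s^3 - 20*s^2 - 84*s - 80) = (s - 5)*(s + 2)*(s^3 + 8*s^2 + 20*s + 16) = (s - 5)*(s + 2)^2*(s^2 + 6*s + 8) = (s - 5)*(s + 2)^2*(s + 4)*(s + 2)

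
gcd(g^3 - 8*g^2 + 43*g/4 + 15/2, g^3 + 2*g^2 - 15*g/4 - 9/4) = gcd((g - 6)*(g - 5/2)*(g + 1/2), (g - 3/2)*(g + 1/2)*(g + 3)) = g + 1/2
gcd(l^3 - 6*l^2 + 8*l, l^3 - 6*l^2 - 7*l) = l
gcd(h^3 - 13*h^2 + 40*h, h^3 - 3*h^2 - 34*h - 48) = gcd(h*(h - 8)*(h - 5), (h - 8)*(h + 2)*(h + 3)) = h - 8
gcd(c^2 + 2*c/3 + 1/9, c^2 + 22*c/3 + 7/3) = c + 1/3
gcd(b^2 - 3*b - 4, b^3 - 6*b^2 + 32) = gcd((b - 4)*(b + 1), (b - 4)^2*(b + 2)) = b - 4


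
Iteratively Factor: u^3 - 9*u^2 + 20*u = (u - 5)*(u^2 - 4*u) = u*(u - 5)*(u - 4)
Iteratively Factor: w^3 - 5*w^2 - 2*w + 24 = (w - 4)*(w^2 - w - 6) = (w - 4)*(w - 3)*(w + 2)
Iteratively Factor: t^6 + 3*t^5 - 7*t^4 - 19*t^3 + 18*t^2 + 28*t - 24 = (t + 2)*(t^5 + t^4 - 9*t^3 - t^2 + 20*t - 12) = (t - 1)*(t + 2)*(t^4 + 2*t^3 - 7*t^2 - 8*t + 12) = (t - 1)*(t + 2)*(t + 3)*(t^3 - t^2 - 4*t + 4) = (t - 1)*(t + 2)^2*(t + 3)*(t^2 - 3*t + 2) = (t - 2)*(t - 1)*(t + 2)^2*(t + 3)*(t - 1)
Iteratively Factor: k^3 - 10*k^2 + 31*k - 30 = (k - 2)*(k^2 - 8*k + 15) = (k - 3)*(k - 2)*(k - 5)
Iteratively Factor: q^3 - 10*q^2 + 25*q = (q)*(q^2 - 10*q + 25) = q*(q - 5)*(q - 5)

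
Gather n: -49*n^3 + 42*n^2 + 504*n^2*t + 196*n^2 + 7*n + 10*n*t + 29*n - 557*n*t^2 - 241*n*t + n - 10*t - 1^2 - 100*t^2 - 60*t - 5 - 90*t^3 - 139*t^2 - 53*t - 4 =-49*n^3 + n^2*(504*t + 238) + n*(-557*t^2 - 231*t + 37) - 90*t^3 - 239*t^2 - 123*t - 10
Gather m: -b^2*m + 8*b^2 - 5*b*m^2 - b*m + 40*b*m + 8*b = 8*b^2 - 5*b*m^2 + 8*b + m*(-b^2 + 39*b)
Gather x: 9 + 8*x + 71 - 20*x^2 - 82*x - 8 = -20*x^2 - 74*x + 72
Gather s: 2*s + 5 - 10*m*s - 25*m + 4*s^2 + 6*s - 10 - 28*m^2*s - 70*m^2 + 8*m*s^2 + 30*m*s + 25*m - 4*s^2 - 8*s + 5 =-70*m^2 + 8*m*s^2 + s*(-28*m^2 + 20*m)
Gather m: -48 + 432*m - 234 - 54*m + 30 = 378*m - 252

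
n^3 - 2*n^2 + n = n*(n - 1)^2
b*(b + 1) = b^2 + b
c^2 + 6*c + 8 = (c + 2)*(c + 4)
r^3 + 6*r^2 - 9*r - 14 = (r - 2)*(r + 1)*(r + 7)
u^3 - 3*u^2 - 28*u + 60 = (u - 6)*(u - 2)*(u + 5)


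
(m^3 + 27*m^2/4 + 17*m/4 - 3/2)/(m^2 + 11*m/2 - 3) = (4*m^2 + 3*m - 1)/(2*(2*m - 1))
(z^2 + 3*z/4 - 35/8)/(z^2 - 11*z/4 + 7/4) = (z + 5/2)/(z - 1)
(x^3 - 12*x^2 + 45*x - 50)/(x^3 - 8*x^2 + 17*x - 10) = (x - 5)/(x - 1)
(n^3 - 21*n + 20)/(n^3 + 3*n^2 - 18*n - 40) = (n - 1)/(n + 2)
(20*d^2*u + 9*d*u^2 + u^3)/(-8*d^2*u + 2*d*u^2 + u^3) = (5*d + u)/(-2*d + u)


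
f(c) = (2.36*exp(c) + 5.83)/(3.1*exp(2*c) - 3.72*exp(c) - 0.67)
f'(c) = (2.36*exp(c) + 5.83)*(-6.2*exp(2*c) + 3.72*exp(c))/(3.1*exp(2*c) - 3.72*exp(c) - 0.67)^2 + 2.36*exp(c)/(3.1*exp(2*c) - 3.72*exp(c) - 0.67)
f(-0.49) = -4.07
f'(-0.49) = -0.92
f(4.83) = 0.01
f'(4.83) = -0.01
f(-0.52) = -4.05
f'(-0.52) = -0.74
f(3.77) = 0.02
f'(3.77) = -0.02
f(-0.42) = -4.16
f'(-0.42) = -1.42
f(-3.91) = -7.91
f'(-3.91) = 0.70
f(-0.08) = -5.48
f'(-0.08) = -8.42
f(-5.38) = -8.50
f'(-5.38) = 0.19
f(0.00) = -6.35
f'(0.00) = -14.03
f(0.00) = -6.35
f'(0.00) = -14.03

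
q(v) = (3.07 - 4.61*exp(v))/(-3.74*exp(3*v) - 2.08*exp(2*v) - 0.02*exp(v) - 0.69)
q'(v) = (3.07 - 4.61*exp(v))*(11.22*exp(3*v) + 4.16*exp(2*v) + 0.02*exp(v))/(-3.74*exp(3*v) - 2.08*exp(2*v) - 0.02*exp(v) - 0.69)^2 - 4.61*exp(v)/(-3.74*exp(3*v) - 2.08*exp(2*v) - 0.02*exp(v) - 0.69) = (-34.4828*exp(3*v) + 24.8566*exp(2*v) + 12.7712*exp(v) + 3.2423)*exp(v)/(13.9876*exp(6*v) + 15.5584*exp(5*v) + 4.476*exp(4*v) + 5.2444*exp(3*v) + 2.8708*exp(2*v) + 0.0276*exp(v) + 0.4761)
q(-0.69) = -0.45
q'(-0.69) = 2.02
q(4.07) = 0.00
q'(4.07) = -0.00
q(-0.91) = -0.95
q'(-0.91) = 2.50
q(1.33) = 0.06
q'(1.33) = -0.10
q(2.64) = 0.01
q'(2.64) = -0.01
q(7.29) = 0.00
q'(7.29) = -0.00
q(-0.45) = -0.05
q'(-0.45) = 1.26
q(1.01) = 0.10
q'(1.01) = -0.15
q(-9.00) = -4.45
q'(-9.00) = 0.00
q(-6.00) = -4.43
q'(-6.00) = 0.02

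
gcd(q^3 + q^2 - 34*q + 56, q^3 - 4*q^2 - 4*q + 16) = q^2 - 6*q + 8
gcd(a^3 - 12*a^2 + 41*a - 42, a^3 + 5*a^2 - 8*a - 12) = a - 2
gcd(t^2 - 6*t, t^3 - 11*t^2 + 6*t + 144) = t - 6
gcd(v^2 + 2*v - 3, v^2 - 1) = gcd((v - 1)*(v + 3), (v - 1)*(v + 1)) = v - 1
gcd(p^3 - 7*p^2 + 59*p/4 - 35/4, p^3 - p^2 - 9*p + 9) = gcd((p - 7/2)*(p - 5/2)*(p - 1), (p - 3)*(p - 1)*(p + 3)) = p - 1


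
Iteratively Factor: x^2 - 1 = (x + 1)*(x - 1)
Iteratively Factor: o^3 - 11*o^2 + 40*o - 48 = (o - 4)*(o^2 - 7*o + 12) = (o - 4)^2*(o - 3)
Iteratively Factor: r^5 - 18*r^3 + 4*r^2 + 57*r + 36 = (r + 1)*(r^4 - r^3 - 17*r^2 + 21*r + 36) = (r - 3)*(r + 1)*(r^3 + 2*r^2 - 11*r - 12) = (r - 3)^2*(r + 1)*(r^2 + 5*r + 4) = (r - 3)^2*(r + 1)^2*(r + 4)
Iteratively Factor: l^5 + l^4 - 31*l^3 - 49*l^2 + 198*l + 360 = (l + 3)*(l^4 - 2*l^3 - 25*l^2 + 26*l + 120) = (l + 2)*(l + 3)*(l^3 - 4*l^2 - 17*l + 60) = (l - 3)*(l + 2)*(l + 3)*(l^2 - l - 20) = (l - 3)*(l + 2)*(l + 3)*(l + 4)*(l - 5)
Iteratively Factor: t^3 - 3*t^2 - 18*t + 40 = (t - 2)*(t^2 - t - 20) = (t - 2)*(t + 4)*(t - 5)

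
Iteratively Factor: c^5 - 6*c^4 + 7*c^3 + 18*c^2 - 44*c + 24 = (c - 2)*(c^4 - 4*c^3 - c^2 + 16*c - 12) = (c - 2)*(c - 1)*(c^3 - 3*c^2 - 4*c + 12) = (c - 3)*(c - 2)*(c - 1)*(c^2 - 4) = (c - 3)*(c - 2)*(c - 1)*(c + 2)*(c - 2)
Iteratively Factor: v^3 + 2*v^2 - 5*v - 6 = (v + 3)*(v^2 - v - 2) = (v + 1)*(v + 3)*(v - 2)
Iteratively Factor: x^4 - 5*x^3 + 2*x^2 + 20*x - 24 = (x - 3)*(x^3 - 2*x^2 - 4*x + 8) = (x - 3)*(x - 2)*(x^2 - 4) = (x - 3)*(x - 2)*(x + 2)*(x - 2)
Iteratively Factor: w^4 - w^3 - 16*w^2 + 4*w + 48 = (w - 2)*(w^3 + w^2 - 14*w - 24) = (w - 4)*(w - 2)*(w^2 + 5*w + 6) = (w - 4)*(w - 2)*(w + 2)*(w + 3)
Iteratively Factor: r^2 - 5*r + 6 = (r - 3)*(r - 2)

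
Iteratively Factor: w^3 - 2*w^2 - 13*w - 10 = (w - 5)*(w^2 + 3*w + 2) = (w - 5)*(w + 1)*(w + 2)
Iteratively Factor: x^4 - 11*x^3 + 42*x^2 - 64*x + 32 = (x - 4)*(x^3 - 7*x^2 + 14*x - 8) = (x - 4)^2*(x^2 - 3*x + 2) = (x - 4)^2*(x - 2)*(x - 1)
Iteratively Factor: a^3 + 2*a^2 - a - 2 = (a - 1)*(a^2 + 3*a + 2) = (a - 1)*(a + 2)*(a + 1)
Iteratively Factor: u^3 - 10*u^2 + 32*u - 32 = (u - 2)*(u^2 - 8*u + 16) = (u - 4)*(u - 2)*(u - 4)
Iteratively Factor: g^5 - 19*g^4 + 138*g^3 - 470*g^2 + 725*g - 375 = (g - 5)*(g^4 - 14*g^3 + 68*g^2 - 130*g + 75) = (g - 5)*(g - 3)*(g^3 - 11*g^2 + 35*g - 25) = (g - 5)^2*(g - 3)*(g^2 - 6*g + 5) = (g - 5)^3*(g - 3)*(g - 1)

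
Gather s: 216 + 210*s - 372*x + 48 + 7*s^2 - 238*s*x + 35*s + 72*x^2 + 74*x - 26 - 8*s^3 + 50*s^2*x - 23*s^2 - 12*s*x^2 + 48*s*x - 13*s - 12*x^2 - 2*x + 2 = -8*s^3 + s^2*(50*x - 16) + s*(-12*x^2 - 190*x + 232) + 60*x^2 - 300*x + 240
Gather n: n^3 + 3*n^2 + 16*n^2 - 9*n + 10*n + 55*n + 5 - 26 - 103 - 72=n^3 + 19*n^2 + 56*n - 196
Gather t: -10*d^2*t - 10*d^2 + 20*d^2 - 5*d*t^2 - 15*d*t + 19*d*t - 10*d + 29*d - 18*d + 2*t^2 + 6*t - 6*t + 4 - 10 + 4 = 10*d^2 + d + t^2*(2 - 5*d) + t*(-10*d^2 + 4*d) - 2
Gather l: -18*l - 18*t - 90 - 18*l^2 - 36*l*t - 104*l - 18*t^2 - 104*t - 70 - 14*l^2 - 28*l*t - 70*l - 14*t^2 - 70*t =-32*l^2 + l*(-64*t - 192) - 32*t^2 - 192*t - 160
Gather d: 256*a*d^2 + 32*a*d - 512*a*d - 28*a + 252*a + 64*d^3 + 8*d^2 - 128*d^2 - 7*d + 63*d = 224*a + 64*d^3 + d^2*(256*a - 120) + d*(56 - 480*a)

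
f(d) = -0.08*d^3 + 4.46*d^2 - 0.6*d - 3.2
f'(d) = -0.24*d^2 + 8.92*d - 0.6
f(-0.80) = 0.18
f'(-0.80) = -7.89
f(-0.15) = -3.01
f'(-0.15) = -1.94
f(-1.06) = 2.54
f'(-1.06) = -10.32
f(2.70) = 26.12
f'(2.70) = 21.73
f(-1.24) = 4.55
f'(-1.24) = -12.03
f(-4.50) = 97.10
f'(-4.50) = -45.60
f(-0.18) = -2.95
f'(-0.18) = -2.21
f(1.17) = 2.08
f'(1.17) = 9.51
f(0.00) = -3.20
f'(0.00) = -0.60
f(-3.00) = 40.90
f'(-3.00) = -29.52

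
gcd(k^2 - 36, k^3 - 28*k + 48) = k + 6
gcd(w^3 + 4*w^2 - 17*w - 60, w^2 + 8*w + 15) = w^2 + 8*w + 15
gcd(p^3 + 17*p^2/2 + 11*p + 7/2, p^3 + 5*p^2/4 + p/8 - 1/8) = p^2 + 3*p/2 + 1/2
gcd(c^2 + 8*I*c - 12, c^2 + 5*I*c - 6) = c + 2*I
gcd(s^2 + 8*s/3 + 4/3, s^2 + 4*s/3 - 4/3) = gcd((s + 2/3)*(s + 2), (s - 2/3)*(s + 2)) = s + 2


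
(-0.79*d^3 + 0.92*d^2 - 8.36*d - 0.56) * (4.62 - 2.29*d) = 1.8091*d^4 - 5.7566*d^3 + 23.3948*d^2 - 37.3408*d - 2.5872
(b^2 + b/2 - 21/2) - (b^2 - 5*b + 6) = 11*b/2 - 33/2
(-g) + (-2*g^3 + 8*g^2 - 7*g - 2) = -2*g^3 + 8*g^2 - 8*g - 2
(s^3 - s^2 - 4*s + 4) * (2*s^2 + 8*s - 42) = 2*s^5 + 6*s^4 - 58*s^3 + 18*s^2 + 200*s - 168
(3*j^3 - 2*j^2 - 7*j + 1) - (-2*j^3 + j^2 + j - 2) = 5*j^3 - 3*j^2 - 8*j + 3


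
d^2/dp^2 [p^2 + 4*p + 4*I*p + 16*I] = 2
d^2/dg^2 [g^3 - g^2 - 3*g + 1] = 6*g - 2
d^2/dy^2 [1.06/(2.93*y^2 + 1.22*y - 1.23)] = (-18.199988*y^2 - 7.578152*y + 1.06*(5.86*y + 1.22)*(11.72*y + 2.44) + 7.640268)/(2.93*y^2 + 1.22*y - 1.23)^3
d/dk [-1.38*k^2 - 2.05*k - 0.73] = -2.76*k - 2.05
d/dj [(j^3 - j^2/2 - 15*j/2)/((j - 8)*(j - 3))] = (j^2 - 16*j - 20)/(j^2 - 16*j + 64)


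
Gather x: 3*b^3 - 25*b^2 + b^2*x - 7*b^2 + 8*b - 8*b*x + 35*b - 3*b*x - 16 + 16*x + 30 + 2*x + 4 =3*b^3 - 32*b^2 + 43*b + x*(b^2 - 11*b + 18) + 18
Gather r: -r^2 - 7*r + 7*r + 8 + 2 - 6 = 4 - r^2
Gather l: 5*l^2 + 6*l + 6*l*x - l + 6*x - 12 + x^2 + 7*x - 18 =5*l^2 + l*(6*x + 5) + x^2 + 13*x - 30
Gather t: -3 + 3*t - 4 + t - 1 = 4*t - 8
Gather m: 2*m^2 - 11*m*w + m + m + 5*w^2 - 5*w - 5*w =2*m^2 + m*(2 - 11*w) + 5*w^2 - 10*w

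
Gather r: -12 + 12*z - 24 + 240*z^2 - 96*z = 240*z^2 - 84*z - 36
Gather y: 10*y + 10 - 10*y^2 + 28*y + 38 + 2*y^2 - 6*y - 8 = -8*y^2 + 32*y + 40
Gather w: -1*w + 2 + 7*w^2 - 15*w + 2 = 7*w^2 - 16*w + 4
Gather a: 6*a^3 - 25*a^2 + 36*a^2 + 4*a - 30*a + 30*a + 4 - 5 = 6*a^3 + 11*a^2 + 4*a - 1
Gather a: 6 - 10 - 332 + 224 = -112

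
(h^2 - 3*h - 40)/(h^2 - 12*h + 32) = (h + 5)/(h - 4)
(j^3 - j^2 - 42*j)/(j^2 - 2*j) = (j^2 - j - 42)/(j - 2)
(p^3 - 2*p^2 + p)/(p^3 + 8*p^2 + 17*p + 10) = p*(p^2 - 2*p + 1)/(p^3 + 8*p^2 + 17*p + 10)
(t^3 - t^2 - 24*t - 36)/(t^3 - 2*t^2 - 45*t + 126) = (t^2 + 5*t + 6)/(t^2 + 4*t - 21)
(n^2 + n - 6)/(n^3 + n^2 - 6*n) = 1/n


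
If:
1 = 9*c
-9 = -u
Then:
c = 1/9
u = 9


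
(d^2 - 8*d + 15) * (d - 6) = d^3 - 14*d^2 + 63*d - 90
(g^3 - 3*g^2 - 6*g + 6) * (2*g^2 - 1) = 2*g^5 - 6*g^4 - 13*g^3 + 15*g^2 + 6*g - 6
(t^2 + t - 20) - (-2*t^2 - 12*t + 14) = 3*t^2 + 13*t - 34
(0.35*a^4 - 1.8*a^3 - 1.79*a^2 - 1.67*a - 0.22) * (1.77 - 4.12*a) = -1.442*a^5 + 8.0355*a^4 + 4.1888*a^3 + 3.7121*a^2 - 2.0495*a - 0.3894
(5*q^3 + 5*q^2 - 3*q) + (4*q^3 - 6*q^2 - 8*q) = 9*q^3 - q^2 - 11*q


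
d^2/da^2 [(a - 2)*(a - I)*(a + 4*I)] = 6*a - 4 + 6*I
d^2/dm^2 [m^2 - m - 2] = 2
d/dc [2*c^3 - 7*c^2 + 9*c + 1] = 6*c^2 - 14*c + 9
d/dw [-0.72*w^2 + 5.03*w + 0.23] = 5.03 - 1.44*w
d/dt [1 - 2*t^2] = -4*t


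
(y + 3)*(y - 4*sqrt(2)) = y^2 - 4*sqrt(2)*y + 3*y - 12*sqrt(2)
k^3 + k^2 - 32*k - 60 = (k - 6)*(k + 2)*(k + 5)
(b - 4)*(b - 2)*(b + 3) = b^3 - 3*b^2 - 10*b + 24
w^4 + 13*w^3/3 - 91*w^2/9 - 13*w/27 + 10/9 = (w - 5/3)*(w - 1/3)*(w + 1/3)*(w + 6)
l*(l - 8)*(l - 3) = l^3 - 11*l^2 + 24*l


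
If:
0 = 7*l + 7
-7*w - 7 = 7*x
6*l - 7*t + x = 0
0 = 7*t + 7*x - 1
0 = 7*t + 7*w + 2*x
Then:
No Solution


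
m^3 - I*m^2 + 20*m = m*(m - 5*I)*(m + 4*I)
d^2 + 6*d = d*(d + 6)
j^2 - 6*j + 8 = (j - 4)*(j - 2)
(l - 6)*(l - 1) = l^2 - 7*l + 6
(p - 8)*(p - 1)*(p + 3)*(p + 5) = p^4 - p^3 - 49*p^2 - 71*p + 120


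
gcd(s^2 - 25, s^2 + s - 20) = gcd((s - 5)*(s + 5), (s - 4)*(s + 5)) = s + 5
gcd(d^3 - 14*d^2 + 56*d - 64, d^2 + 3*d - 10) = d - 2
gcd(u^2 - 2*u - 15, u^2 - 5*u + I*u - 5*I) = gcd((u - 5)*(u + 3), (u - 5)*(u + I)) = u - 5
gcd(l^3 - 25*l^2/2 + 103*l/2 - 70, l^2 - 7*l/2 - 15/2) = l - 5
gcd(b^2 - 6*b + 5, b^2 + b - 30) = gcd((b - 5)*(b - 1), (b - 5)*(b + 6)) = b - 5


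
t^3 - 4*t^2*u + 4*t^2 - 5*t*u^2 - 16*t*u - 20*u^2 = (t + 4)*(t - 5*u)*(t + u)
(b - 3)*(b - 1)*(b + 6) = b^3 + 2*b^2 - 21*b + 18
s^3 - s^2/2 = s^2*(s - 1/2)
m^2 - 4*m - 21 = (m - 7)*(m + 3)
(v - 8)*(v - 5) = v^2 - 13*v + 40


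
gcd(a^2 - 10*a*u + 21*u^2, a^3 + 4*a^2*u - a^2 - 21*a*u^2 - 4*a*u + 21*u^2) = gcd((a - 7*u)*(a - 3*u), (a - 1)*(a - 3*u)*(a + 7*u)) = -a + 3*u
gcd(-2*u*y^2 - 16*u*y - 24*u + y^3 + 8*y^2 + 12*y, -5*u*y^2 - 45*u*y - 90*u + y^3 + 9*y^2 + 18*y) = y + 6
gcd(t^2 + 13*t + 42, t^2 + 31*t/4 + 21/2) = t + 6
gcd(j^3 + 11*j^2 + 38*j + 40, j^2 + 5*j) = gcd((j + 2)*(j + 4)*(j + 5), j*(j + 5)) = j + 5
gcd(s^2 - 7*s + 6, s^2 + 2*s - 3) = s - 1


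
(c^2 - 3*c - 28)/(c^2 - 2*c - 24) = (c - 7)/(c - 6)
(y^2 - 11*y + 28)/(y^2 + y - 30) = (y^2 - 11*y + 28)/(y^2 + y - 30)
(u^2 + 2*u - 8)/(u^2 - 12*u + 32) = (u^2 + 2*u - 8)/(u^2 - 12*u + 32)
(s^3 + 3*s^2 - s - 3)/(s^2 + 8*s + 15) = (s^2 - 1)/(s + 5)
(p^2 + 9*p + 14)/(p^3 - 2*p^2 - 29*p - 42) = (p + 7)/(p^2 - 4*p - 21)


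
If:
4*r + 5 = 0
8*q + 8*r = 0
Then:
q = 5/4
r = -5/4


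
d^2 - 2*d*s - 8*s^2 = (d - 4*s)*(d + 2*s)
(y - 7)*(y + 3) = y^2 - 4*y - 21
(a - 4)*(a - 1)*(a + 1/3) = a^3 - 14*a^2/3 + 7*a/3 + 4/3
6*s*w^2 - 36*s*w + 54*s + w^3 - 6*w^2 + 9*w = (6*s + w)*(w - 3)^2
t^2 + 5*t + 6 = (t + 2)*(t + 3)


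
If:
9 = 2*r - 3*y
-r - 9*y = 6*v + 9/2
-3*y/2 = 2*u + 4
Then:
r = 3*y/2 + 9/2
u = -3*y/4 - 2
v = -7*y/4 - 3/2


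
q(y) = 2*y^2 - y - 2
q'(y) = 4*y - 1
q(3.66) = 21.13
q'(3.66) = 13.64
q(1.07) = -0.78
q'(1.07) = 3.28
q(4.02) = 26.30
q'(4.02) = 15.08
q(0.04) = -2.04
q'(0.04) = -0.84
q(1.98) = 3.86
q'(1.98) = 6.92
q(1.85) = 3.00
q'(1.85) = 6.40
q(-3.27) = 22.66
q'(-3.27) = -14.08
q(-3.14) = 20.86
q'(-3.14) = -13.56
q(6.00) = 64.00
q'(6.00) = 23.00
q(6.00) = 64.00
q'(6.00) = 23.00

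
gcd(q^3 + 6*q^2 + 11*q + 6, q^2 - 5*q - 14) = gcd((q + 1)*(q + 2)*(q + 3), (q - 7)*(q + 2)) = q + 2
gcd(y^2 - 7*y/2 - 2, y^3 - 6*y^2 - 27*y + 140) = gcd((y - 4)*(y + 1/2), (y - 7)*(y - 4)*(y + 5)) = y - 4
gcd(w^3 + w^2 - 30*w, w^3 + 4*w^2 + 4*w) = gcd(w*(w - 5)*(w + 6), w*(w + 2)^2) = w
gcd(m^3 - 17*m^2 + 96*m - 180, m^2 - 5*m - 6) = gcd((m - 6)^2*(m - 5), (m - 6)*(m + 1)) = m - 6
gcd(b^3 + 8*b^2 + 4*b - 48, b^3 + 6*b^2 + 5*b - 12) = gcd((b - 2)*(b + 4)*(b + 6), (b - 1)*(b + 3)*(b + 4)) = b + 4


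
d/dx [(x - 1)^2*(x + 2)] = 3*x^2 - 3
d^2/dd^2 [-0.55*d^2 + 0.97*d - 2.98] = -1.10000000000000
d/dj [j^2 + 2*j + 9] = 2*j + 2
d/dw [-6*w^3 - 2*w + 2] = -18*w^2 - 2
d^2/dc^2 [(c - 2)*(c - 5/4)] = 2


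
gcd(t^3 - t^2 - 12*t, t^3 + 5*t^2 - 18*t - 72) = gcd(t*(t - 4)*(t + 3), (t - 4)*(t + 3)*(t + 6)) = t^2 - t - 12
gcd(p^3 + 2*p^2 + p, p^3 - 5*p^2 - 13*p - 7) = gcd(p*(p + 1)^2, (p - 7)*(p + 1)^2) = p^2 + 2*p + 1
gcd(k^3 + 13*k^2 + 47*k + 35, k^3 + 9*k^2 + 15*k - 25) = k + 5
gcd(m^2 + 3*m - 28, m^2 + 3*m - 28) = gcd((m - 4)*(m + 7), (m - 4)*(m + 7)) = m^2 + 3*m - 28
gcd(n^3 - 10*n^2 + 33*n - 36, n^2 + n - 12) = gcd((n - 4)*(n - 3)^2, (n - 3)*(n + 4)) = n - 3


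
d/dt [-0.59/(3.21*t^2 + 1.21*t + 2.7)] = (3.7878*t + 0.7139)/(3.21*t^2 + 1.21*t + 2.7)^2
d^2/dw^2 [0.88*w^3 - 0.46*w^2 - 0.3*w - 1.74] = 5.28*w - 0.92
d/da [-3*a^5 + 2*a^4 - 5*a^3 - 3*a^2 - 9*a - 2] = -15*a^4 + 8*a^3 - 15*a^2 - 6*a - 9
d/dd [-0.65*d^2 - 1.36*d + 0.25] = -1.3*d - 1.36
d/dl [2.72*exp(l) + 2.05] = 2.72*exp(l)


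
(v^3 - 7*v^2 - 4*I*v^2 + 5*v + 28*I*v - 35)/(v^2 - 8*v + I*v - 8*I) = (v^2 - v*(7 + 5*I) + 35*I)/(v - 8)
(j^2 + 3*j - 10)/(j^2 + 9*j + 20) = (j - 2)/(j + 4)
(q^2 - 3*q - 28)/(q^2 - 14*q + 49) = (q + 4)/(q - 7)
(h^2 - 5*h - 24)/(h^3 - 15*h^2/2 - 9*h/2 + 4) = 2*(h + 3)/(2*h^2 + h - 1)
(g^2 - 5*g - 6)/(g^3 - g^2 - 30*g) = (g + 1)/(g*(g + 5))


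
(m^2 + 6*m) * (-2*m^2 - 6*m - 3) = -2*m^4 - 18*m^3 - 39*m^2 - 18*m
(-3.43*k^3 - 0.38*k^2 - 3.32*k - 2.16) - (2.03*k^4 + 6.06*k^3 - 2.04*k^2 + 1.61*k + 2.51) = -2.03*k^4 - 9.49*k^3 + 1.66*k^2 - 4.93*k - 4.67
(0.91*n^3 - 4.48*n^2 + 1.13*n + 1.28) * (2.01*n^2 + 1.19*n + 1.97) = 1.8291*n^5 - 7.9219*n^4 - 1.2672*n^3 - 4.9081*n^2 + 3.7493*n + 2.5216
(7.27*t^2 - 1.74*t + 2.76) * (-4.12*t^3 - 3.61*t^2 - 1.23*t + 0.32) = -29.9524*t^5 - 19.0759*t^4 - 14.0319*t^3 - 5.497*t^2 - 3.9516*t + 0.8832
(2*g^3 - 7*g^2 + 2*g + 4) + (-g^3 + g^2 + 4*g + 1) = g^3 - 6*g^2 + 6*g + 5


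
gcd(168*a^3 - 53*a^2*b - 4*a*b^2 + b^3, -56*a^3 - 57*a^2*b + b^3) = 56*a^2 + a*b - b^2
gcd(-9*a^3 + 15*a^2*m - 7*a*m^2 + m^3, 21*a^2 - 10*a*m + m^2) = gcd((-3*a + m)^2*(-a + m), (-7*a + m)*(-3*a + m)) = 3*a - m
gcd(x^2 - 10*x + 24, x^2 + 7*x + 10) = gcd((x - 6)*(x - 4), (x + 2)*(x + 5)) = 1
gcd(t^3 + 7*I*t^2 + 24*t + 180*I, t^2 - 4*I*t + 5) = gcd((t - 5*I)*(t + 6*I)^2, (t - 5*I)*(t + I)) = t - 5*I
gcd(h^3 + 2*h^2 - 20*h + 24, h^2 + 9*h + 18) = h + 6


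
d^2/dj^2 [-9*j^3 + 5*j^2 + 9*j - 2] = 10 - 54*j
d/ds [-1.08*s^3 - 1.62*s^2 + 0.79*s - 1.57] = -3.24*s^2 - 3.24*s + 0.79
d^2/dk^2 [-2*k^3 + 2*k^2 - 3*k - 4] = 4 - 12*k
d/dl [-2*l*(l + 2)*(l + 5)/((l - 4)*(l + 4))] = 2*(-l^4 + 58*l^2 + 224*l + 160)/(l^4 - 32*l^2 + 256)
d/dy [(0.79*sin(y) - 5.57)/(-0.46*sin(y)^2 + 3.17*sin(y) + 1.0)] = (0.3634*sin(y)^2 - 5.1244*sin(y) + 18.4469)*cos(y)/(0.2116*sin(y)^4 - 2.9164*sin(y)^3 + 9.1289*sin(y)^2 + 6.34*sin(y) + 1.0)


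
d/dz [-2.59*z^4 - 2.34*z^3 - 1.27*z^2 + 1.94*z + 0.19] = -10.36*z^3 - 7.02*z^2 - 2.54*z + 1.94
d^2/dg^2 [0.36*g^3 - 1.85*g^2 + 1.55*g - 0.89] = 2.16*g - 3.7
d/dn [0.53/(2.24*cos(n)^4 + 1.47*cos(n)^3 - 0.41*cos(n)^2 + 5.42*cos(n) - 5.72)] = (4.7488*cos(n)^3 + 2.3373*cos(n)^2 - 0.4346*cos(n) + 2.8726)*sin(n)/(2.24*cos(n)^4 + 1.47*cos(n)^3 - 0.41*cos(n)^2 + 5.42*cos(n) - 5.72)^2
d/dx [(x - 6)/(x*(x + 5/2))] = 4*(-x^2 + 12*x + 15)/(x^2*(4*x^2 + 20*x + 25))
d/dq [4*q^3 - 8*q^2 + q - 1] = 12*q^2 - 16*q + 1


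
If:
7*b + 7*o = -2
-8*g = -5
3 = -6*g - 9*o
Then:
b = 13/28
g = 5/8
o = -3/4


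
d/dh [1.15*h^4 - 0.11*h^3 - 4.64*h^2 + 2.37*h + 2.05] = 4.6*h^3 - 0.33*h^2 - 9.28*h + 2.37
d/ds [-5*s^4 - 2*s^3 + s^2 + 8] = 2*s*(-10*s^2 - 3*s + 1)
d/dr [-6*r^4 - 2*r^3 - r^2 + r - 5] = -24*r^3 - 6*r^2 - 2*r + 1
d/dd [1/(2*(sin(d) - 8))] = -cos(d)/(2*(sin(d) - 8)^2)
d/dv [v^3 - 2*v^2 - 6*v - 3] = 3*v^2 - 4*v - 6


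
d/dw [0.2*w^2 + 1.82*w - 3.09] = 0.4*w + 1.82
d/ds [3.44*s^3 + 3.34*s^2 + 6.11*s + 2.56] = 10.32*s^2 + 6.68*s + 6.11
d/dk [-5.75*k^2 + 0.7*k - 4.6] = 0.7 - 11.5*k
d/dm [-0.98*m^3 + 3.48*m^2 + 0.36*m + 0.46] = -2.94*m^2 + 6.96*m + 0.36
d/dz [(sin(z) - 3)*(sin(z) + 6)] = (2*sin(z) + 3)*cos(z)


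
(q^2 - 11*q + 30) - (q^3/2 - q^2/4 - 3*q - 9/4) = -q^3/2 + 5*q^2/4 - 8*q + 129/4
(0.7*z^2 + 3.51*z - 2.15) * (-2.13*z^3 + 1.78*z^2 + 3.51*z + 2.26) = -1.491*z^5 - 6.2303*z^4 + 13.2843*z^3 + 10.0751*z^2 + 0.3861*z - 4.859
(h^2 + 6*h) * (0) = 0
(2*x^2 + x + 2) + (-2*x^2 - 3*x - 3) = -2*x - 1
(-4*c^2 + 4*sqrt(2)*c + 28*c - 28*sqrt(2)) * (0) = 0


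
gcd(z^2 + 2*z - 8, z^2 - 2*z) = z - 2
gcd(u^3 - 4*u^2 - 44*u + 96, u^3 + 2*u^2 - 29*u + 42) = u - 2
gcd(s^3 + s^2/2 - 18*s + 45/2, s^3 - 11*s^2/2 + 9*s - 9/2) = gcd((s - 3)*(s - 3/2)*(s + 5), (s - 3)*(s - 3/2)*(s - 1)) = s^2 - 9*s/2 + 9/2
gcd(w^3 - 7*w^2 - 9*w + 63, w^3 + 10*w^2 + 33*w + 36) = w + 3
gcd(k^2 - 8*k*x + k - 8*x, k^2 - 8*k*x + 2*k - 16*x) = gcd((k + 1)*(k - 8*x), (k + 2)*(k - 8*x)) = -k + 8*x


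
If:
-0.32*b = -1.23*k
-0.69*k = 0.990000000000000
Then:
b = -5.51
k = -1.43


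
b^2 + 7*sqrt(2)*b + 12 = (b + sqrt(2))*(b + 6*sqrt(2))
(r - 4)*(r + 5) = r^2 + r - 20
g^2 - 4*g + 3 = (g - 3)*(g - 1)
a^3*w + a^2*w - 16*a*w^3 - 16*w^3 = (a - 4*w)*(a + 4*w)*(a*w + w)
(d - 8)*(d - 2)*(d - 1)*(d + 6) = d^4 - 5*d^3 - 40*d^2 + 140*d - 96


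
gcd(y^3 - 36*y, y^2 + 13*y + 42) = y + 6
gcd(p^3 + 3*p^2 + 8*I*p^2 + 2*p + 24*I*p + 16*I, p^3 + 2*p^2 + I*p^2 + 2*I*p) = p + 2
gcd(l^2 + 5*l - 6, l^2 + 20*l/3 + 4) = l + 6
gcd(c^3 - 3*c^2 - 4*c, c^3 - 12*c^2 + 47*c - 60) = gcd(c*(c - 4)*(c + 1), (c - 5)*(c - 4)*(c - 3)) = c - 4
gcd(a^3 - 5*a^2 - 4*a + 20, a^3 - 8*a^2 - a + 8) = 1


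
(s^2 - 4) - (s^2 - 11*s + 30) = 11*s - 34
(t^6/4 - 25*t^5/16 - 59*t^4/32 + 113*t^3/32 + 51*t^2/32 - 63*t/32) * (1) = t^6/4 - 25*t^5/16 - 59*t^4/32 + 113*t^3/32 + 51*t^2/32 - 63*t/32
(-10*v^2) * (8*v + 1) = -80*v^3 - 10*v^2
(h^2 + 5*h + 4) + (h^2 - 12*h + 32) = 2*h^2 - 7*h + 36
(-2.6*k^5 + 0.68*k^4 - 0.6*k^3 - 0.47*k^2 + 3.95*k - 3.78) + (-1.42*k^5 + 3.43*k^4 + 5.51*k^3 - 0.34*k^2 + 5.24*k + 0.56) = -4.02*k^5 + 4.11*k^4 + 4.91*k^3 - 0.81*k^2 + 9.19*k - 3.22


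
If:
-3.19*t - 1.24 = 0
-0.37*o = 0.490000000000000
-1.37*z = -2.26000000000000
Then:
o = -1.32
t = -0.39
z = 1.65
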